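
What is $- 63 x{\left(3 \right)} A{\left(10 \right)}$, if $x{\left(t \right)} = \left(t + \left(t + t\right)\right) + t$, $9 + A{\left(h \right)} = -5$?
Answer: $10584$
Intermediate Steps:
$A{\left(h \right)} = -14$ ($A{\left(h \right)} = -9 - 5 = -14$)
$x{\left(t \right)} = 4 t$ ($x{\left(t \right)} = \left(t + 2 t\right) + t = 3 t + t = 4 t$)
$- 63 x{\left(3 \right)} A{\left(10 \right)} = - 63 \cdot 4 \cdot 3 \left(-14\right) = \left(-63\right) 12 \left(-14\right) = \left(-756\right) \left(-14\right) = 10584$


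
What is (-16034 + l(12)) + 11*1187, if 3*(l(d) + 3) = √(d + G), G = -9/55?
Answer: -2980 + √35805/165 ≈ -2978.9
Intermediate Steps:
G = -9/55 (G = -9*1/55 = -9/55 ≈ -0.16364)
l(d) = -3 + √(-9/55 + d)/3 (l(d) = -3 + √(d - 9/55)/3 = -3 + √(-9/55 + d)/3)
(-16034 + l(12)) + 11*1187 = (-16034 + (-3 + √(-495 + 3025*12)/165)) + 11*1187 = (-16034 + (-3 + √(-495 + 36300)/165)) + 13057 = (-16034 + (-3 + √35805/165)) + 13057 = (-16037 + √35805/165) + 13057 = -2980 + √35805/165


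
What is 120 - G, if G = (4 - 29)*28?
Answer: 820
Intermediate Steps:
G = -700 (G = -25*28 = -700)
120 - G = 120 - 1*(-700) = 120 + 700 = 820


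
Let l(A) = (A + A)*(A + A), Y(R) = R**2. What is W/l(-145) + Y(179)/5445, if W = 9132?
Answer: 137218592/22896225 ≈ 5.9931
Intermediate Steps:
l(A) = 4*A**2 (l(A) = (2*A)*(2*A) = 4*A**2)
W/l(-145) + Y(179)/5445 = 9132/((4*(-145)**2)) + 179**2/5445 = 9132/((4*21025)) + 32041*(1/5445) = 9132/84100 + 32041/5445 = 9132*(1/84100) + 32041/5445 = 2283/21025 + 32041/5445 = 137218592/22896225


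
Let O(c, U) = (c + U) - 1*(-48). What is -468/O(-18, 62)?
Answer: -117/23 ≈ -5.0870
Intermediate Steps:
O(c, U) = 48 + U + c (O(c, U) = (U + c) + 48 = 48 + U + c)
-468/O(-18, 62) = -468/(48 + 62 - 18) = -468/92 = -468*1/92 = -117/23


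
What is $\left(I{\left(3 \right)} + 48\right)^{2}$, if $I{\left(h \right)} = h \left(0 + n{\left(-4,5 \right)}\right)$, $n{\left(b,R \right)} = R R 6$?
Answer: $248004$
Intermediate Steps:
$n{\left(b,R \right)} = 6 R^{2}$ ($n{\left(b,R \right)} = R^{2} \cdot 6 = 6 R^{2}$)
$I{\left(h \right)} = 150 h$ ($I{\left(h \right)} = h \left(0 + 6 \cdot 5^{2}\right) = h \left(0 + 6 \cdot 25\right) = h \left(0 + 150\right) = h 150 = 150 h$)
$\left(I{\left(3 \right)} + 48\right)^{2} = \left(150 \cdot 3 + 48\right)^{2} = \left(450 + 48\right)^{2} = 498^{2} = 248004$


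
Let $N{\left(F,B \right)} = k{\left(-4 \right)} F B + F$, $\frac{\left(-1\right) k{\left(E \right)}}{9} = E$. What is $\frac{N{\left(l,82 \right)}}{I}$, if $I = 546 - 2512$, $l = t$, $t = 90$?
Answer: $- \frac{132885}{983} \approx -135.18$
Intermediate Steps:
$k{\left(E \right)} = - 9 E$
$l = 90$
$N{\left(F,B \right)} = F + 36 B F$ ($N{\left(F,B \right)} = \left(-9\right) \left(-4\right) F B + F = 36 F B + F = 36 B F + F = F + 36 B F$)
$I = -1966$
$\frac{N{\left(l,82 \right)}}{I} = \frac{90 \left(1 + 36 \cdot 82\right)}{-1966} = 90 \left(1 + 2952\right) \left(- \frac{1}{1966}\right) = 90 \cdot 2953 \left(- \frac{1}{1966}\right) = 265770 \left(- \frac{1}{1966}\right) = - \frac{132885}{983}$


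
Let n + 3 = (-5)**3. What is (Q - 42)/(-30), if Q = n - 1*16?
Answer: 31/5 ≈ 6.2000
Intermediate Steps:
n = -128 (n = -3 + (-5)**3 = -3 - 125 = -128)
Q = -144 (Q = -128 - 1*16 = -128 - 16 = -144)
(Q - 42)/(-30) = (-144 - 42)/(-30) = -1/30*(-186) = 31/5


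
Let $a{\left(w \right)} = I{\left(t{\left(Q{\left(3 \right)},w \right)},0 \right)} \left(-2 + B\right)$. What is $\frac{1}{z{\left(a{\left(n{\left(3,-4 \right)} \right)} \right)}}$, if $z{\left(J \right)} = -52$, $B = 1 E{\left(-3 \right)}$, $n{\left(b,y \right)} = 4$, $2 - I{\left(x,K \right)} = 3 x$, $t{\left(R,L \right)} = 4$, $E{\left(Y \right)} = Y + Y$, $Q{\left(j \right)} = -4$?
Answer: $- \frac{1}{52} \approx -0.019231$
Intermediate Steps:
$E{\left(Y \right)} = 2 Y$
$I{\left(x,K \right)} = 2 - 3 x$
$B = -6$ ($B = 1 \cdot 2 \left(-3\right) = 1 \left(-6\right) = -6$)
$a{\left(w \right)} = 80$ ($a{\left(w \right)} = \left(2 - 12\right) \left(-2 - 6\right) = \left(2 - 12\right) \left(-8\right) = \left(-10\right) \left(-8\right) = 80$)
$\frac{1}{z{\left(a{\left(n{\left(3,-4 \right)} \right)} \right)}} = \frac{1}{-52} = - \frac{1}{52}$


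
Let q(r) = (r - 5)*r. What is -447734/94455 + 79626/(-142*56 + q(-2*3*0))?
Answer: -5540727299/375553080 ≈ -14.754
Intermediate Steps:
q(r) = r*(-5 + r) (q(r) = (-5 + r)*r = r*(-5 + r))
-447734/94455 + 79626/(-142*56 + q(-2*3*0)) = -447734/94455 + 79626/(-142*56 + (-2*3*0)*(-5 - 2*3*0)) = -447734*1/94455 + 79626/(-7952 + (-6*0)*(-5 - 6*0)) = -447734/94455 + 79626/(-7952 + 0*(-5 + 0)) = -447734/94455 + 79626/(-7952 + 0*(-5)) = -447734/94455 + 79626/(-7952 + 0) = -447734/94455 + 79626/(-7952) = -447734/94455 + 79626*(-1/7952) = -447734/94455 - 39813/3976 = -5540727299/375553080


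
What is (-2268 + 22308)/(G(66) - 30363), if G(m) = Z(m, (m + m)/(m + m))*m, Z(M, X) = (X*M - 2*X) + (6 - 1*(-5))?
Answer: -6680/8471 ≈ -0.78857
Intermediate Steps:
Z(M, X) = 11 - 2*X + M*X (Z(M, X) = (M*X - 2*X) + (6 + 5) = (-2*X + M*X) + 11 = 11 - 2*X + M*X)
G(m) = m*(9 + m) (G(m) = (11 - 2*(m + m)/(m + m) + m*((m + m)/(m + m)))*m = (11 - 2*2*m/(2*m) + m*((2*m)/((2*m))))*m = (11 - 2*2*m*1/(2*m) + m*((2*m)*(1/(2*m))))*m = (11 - 2*1 + m*1)*m = (11 - 2 + m)*m = (9 + m)*m = m*(9 + m))
(-2268 + 22308)/(G(66) - 30363) = (-2268 + 22308)/(66*(9 + 66) - 30363) = 20040/(66*75 - 30363) = 20040/(4950 - 30363) = 20040/(-25413) = 20040*(-1/25413) = -6680/8471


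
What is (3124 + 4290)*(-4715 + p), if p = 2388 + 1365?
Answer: -7132268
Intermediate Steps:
p = 3753
(3124 + 4290)*(-4715 + p) = (3124 + 4290)*(-4715 + 3753) = 7414*(-962) = -7132268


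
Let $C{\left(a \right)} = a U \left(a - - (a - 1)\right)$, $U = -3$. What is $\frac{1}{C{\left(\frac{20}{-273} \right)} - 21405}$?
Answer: $- \frac{24843}{531770675} \approx -4.6718 \cdot 10^{-5}$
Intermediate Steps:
$C{\left(a \right)} = - 3 a \left(-1 + 2 a\right)$ ($C{\left(a \right)} = a \left(-3\right) \left(a - - (a - 1)\right) = - 3 a \left(a - - (a - 1)\right) = - 3 a \left(a - - (-1 + a)\right) = - 3 a \left(a - \left(1 - a\right)\right) = - 3 a \left(a + \left(-1 + a\right)\right) = - 3 a \left(-1 + 2 a\right)$)
$\frac{1}{C{\left(\frac{20}{-273} \right)} - 21405} = \frac{1}{3 \frac{20}{-273} \left(1 - 2 \frac{20}{-273}\right) - 21405} = \frac{1}{3 \cdot 20 \left(- \frac{1}{273}\right) \left(1 - 2 \cdot 20 \left(- \frac{1}{273}\right)\right) - 21405} = \frac{1}{3 \left(- \frac{20}{273}\right) \left(1 - - \frac{40}{273}\right) - 21405} = \frac{1}{3 \left(- \frac{20}{273}\right) \left(1 + \frac{40}{273}\right) - 21405} = \frac{1}{3 \left(- \frac{20}{273}\right) \frac{313}{273} - 21405} = \frac{1}{- \frac{6260}{24843} - 21405} = \frac{1}{- \frac{531770675}{24843}} = - \frac{24843}{531770675}$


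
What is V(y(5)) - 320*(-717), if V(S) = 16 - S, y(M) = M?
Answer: 229451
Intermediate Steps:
V(y(5)) - 320*(-717) = (16 - 1*5) - 320*(-717) = (16 - 5) + 229440 = 11 + 229440 = 229451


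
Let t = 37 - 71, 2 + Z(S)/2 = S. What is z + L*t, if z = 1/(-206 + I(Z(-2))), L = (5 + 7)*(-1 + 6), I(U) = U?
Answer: -436561/214 ≈ -2040.0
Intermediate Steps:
Z(S) = -4 + 2*S
L = 60 (L = 12*5 = 60)
z = -1/214 (z = 1/(-206 + (-4 + 2*(-2))) = 1/(-206 + (-4 - 4)) = 1/(-206 - 8) = 1/(-214) = -1/214 ≈ -0.0046729)
t = -34
z + L*t = -1/214 + 60*(-34) = -1/214 - 2040 = -436561/214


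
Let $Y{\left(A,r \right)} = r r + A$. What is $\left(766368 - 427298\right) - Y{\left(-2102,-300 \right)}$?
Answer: $251172$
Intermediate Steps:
$Y{\left(A,r \right)} = A + r^{2}$ ($Y{\left(A,r \right)} = r^{2} + A = A + r^{2}$)
$\left(766368 - 427298\right) - Y{\left(-2102,-300 \right)} = \left(766368 - 427298\right) - \left(-2102 + \left(-300\right)^{2}\right) = 339070 - \left(-2102 + 90000\right) = 339070 - 87898 = 251172$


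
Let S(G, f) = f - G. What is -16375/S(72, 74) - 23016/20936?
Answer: -42859129/5234 ≈ -8188.6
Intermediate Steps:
-16375/S(72, 74) - 23016/20936 = -16375/(74 - 1*72) - 23016/20936 = -16375/(74 - 72) - 23016*1/20936 = -16375/2 - 2877/2617 = -42859129/5234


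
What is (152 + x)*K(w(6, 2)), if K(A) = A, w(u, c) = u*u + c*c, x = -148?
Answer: 160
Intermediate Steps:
w(u, c) = c**2 + u**2 (w(u, c) = u**2 + c**2 = c**2 + u**2)
(152 + x)*K(w(6, 2)) = (152 - 148)*(2**2 + 6**2) = 4*(4 + 36) = 4*40 = 160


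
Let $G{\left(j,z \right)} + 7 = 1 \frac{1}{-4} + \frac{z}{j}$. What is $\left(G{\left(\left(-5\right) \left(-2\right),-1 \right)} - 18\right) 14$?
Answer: $- \frac{3549}{10} \approx -354.9$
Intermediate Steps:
$G{\left(j,z \right)} = - \frac{29}{4} + \frac{z}{j}$ ($G{\left(j,z \right)} = -7 + \left(1 \frac{1}{-4} + \frac{z}{j}\right) = -7 + \left(1 \left(- \frac{1}{4}\right) + \frac{z}{j}\right) = -7 - \left(\frac{1}{4} - \frac{z}{j}\right) = - \frac{29}{4} + \frac{z}{j}$)
$\left(G{\left(\left(-5\right) \left(-2\right),-1 \right)} - 18\right) 14 = \left(\left(- \frac{29}{4} - \frac{1}{\left(-5\right) \left(-2\right)}\right) - 18\right) 14 = \left(\left(- \frac{29}{4} - \frac{1}{10}\right) - 18\right) 14 = \left(- \frac{147}{20} - 18\right) 14 = \left(- \frac{507}{20}\right) 14 = - \frac{3549}{10}$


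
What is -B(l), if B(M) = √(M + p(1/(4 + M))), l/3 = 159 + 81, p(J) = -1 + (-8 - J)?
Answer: -√93172103/362 ≈ -26.665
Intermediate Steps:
p(J) = -9 - J
l = 720 (l = 3*(159 + 81) = 3*240 = 720)
B(M) = √(-9 + M - 1/(4 + M)) (B(M) = √(M + (-9 - 1/(4 + M))) = √(-9 + M - 1/(4 + M)))
-B(l) = -√((-1 + (-9 + 720)*(4 + 720))/(4 + 720)) = -√((-1 + 711*724)/724) = -√((-1 + 514764)/724) = -√((1/724)*514763) = -√(514763/724) = -√93172103/362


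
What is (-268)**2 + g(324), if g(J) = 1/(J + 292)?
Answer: 44243585/616 ≈ 71824.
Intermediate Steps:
g(J) = 1/(292 + J)
(-268)**2 + g(324) = (-268)**2 + 1/(292 + 324) = 71824 + 1/616 = 44243585/616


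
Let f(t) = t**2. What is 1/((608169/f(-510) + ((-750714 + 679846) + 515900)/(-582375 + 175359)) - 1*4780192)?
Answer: -490115100/2342843669998781 ≈ -2.0920e-7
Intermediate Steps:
1/((608169/f(-510) + ((-750714 + 679846) + 515900)/(-582375 + 175359)) - 1*4780192) = 1/((608169/((-510)**2) + ((-750714 + 679846) + 515900)/(-582375 + 175359)) - 1*4780192) = 1/((608169/260100 + (-70868 + 515900)/(-407016)) - 4780192) = 1/((608169*(1/260100) + 445032*(-1/407016)) - 4780192) = 1/((202723/86700 - 6181/5653) - 4780192) = 1/(610100419/490115100 - 4780192) = 1/(-2342843669998781/490115100) = -490115100/2342843669998781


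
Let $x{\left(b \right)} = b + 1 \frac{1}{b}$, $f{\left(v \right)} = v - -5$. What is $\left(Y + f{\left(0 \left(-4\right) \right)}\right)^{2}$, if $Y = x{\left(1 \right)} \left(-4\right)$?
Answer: $9$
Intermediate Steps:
$f{\left(v \right)} = 5 + v$ ($f{\left(v \right)} = v + 5 = 5 + v$)
$x{\left(b \right)} = b + \frac{1}{b}$
$Y = -8$ ($Y = \left(1 + 1^{-1}\right) \left(-4\right) = \left(1 + 1\right) \left(-4\right) = 2 \left(-4\right) = -8$)
$\left(Y + f{\left(0 \left(-4\right) \right)}\right)^{2} = \left(-8 + \left(5 + 0 \left(-4\right)\right)\right)^{2} = \left(-8 + \left(5 + 0\right)\right)^{2} = \left(-8 + 5\right)^{2} = \left(-3\right)^{2} = 9$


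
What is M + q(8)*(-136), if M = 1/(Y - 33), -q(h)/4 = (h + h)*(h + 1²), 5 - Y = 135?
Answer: 12768767/163 ≈ 78336.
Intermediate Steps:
Y = -130 (Y = 5 - 1*135 = 5 - 135 = -130)
q(h) = -8*h*(1 + h) (q(h) = -4*(h + h)*(h + 1²) = -4*2*h*(h + 1) = -4*2*h*(1 + h) = -8*h*(1 + h))
M = -1/163 (M = 1/(-130 - 33) = 1/(-163) = -1/163 ≈ -0.0061350)
M + q(8)*(-136) = -1/163 - 8*8*(1 + 8)*(-136) = -1/163 - 8*8*9*(-136) = -1/163 - 576*(-136) = -1/163 + 78336 = 12768767/163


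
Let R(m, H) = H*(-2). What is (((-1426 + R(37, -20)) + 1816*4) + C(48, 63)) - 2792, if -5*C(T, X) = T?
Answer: 15382/5 ≈ 3076.4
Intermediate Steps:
R(m, H) = -2*H
C(T, X) = -T/5
(((-1426 + R(37, -20)) + 1816*4) + C(48, 63)) - 2792 = (((-1426 - 2*(-20)) + 1816*4) - ⅕*48) - 2792 = (((-1426 + 40) + 7264) - 48/5) - 2792 = ((-1386 + 7264) - 48/5) - 2792 = (5878 - 48/5) - 2792 = 29342/5 - 2792 = 15382/5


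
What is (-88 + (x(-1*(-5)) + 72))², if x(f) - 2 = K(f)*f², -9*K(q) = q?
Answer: 63001/81 ≈ 777.79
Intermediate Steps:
K(q) = -q/9
x(f) = 2 - f³/9 (x(f) = 2 + (-f/9)*f² = 2 - f³/9)
(-88 + (x(-1*(-5)) + 72))² = (-88 + ((2 - (-1*(-5))³/9) + 72))² = (-88 + ((2 - ⅑*5³) + 72))² = (-88 + ((2 - ⅑*125) + 72))² = (-88 + ((2 - 125/9) + 72))² = (-88 + (-107/9 + 72))² = (-88 + 541/9)² = (-251/9)² = 63001/81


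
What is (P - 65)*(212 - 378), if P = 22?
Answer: 7138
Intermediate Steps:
(P - 65)*(212 - 378) = (22 - 65)*(212 - 378) = -43*(-166) = 7138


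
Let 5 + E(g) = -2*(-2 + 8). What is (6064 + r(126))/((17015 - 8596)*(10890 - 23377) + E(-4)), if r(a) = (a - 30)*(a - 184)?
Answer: -248/52564035 ≈ -4.7181e-6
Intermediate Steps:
r(a) = (-184 + a)*(-30 + a) (r(a) = (-30 + a)*(-184 + a) = (-184 + a)*(-30 + a))
E(g) = -17 (E(g) = -5 - 2*(-2 + 8) = -5 - 2*6 = -5 - 12 = -17)
(6064 + r(126))/((17015 - 8596)*(10890 - 23377) + E(-4)) = (6064 + (5520 + 126**2 - 214*126))/((17015 - 8596)*(10890 - 23377) - 17) = (6064 + (5520 + 15876 - 26964))/(8419*(-12487) - 17) = (6064 - 5568)/(-105128053 - 17) = 496/(-105128070) = 496*(-1/105128070) = -248/52564035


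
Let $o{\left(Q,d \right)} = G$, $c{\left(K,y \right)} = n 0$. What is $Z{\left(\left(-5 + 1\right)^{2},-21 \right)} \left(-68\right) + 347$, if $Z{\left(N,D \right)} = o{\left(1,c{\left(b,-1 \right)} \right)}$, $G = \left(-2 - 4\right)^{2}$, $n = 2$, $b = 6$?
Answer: $-2101$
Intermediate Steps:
$c{\left(K,y \right)} = 0$ ($c{\left(K,y \right)} = 2 \cdot 0 = 0$)
$G = 36$ ($G = \left(-6\right)^{2} = 36$)
$o{\left(Q,d \right)} = 36$
$Z{\left(N,D \right)} = 36$
$Z{\left(\left(-5 + 1\right)^{2},-21 \right)} \left(-68\right) + 347 = 36 \left(-68\right) + 347 = -2448 + 347 = -2101$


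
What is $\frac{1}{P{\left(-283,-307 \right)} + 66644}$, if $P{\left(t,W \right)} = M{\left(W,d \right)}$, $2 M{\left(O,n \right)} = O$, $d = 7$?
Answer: $\frac{2}{132981} \approx 1.504 \cdot 10^{-5}$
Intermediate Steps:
$M{\left(O,n \right)} = \frac{O}{2}$
$P{\left(t,W \right)} = \frac{W}{2}$
$\frac{1}{P{\left(-283,-307 \right)} + 66644} = \frac{1}{\frac{1}{2} \left(-307\right) + 66644} = \frac{1}{- \frac{307}{2} + 66644} = \frac{1}{\frac{132981}{2}} = \frac{2}{132981}$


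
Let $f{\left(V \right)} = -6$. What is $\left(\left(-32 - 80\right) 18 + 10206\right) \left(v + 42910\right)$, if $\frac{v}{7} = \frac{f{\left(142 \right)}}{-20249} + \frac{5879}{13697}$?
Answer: $\frac{97476938654012190}{277350553} \approx 3.5146 \cdot 10^{8}$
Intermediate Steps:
$v = \frac{833882371}{277350553}$ ($v = 7 \left(- \frac{6}{-20249} + \frac{5879}{13697}\right) = 7 \left(\left(-6\right) \left(- \frac{1}{20249}\right) + 5879 \cdot \frac{1}{13697}\right) = 7 \left(\frac{6}{20249} + \frac{5879}{13697}\right) = 7 \cdot \frac{119126053}{277350553} = \frac{833882371}{277350553} \approx 3.0066$)
$\left(\left(-32 - 80\right) 18 + 10206\right) \left(v + 42910\right) = \left(\left(-32 - 80\right) 18 + 10206\right) \left(\frac{833882371}{277350553} + 42910\right) = \left(\left(-112\right) 18 + 10206\right) \frac{11901946111601}{277350553} = \left(-2016 + 10206\right) \frac{11901946111601}{277350553} = 8190 \cdot \frac{11901946111601}{277350553} = \frac{97476938654012190}{277350553}$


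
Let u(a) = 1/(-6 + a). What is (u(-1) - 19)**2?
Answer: 17956/49 ≈ 366.45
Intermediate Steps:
(u(-1) - 19)**2 = (1/(-6 - 1) - 19)**2 = (1/(-7) - 19)**2 = (-1/7 - 19)**2 = (-134/7)**2 = 17956/49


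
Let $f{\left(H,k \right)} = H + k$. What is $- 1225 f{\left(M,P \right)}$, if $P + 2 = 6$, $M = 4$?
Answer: $-9800$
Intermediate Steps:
$P = 4$ ($P = -2 + 6 = 4$)
$- 1225 f{\left(M,P \right)} = - 1225 \left(4 + 4\right) = \left(-1225\right) 8 = -9800$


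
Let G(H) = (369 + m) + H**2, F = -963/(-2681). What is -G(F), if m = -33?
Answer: -2416015065/7187761 ≈ -336.13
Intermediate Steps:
F = 963/2681 (F = -963*(-1/2681) = 963/2681 ≈ 0.35919)
G(H) = 336 + H**2 (G(H) = (369 - 33) + H**2 = 336 + H**2)
-G(F) = -(336 + (963/2681)**2) = -(336 + 927369/7187761) = -1*2416015065/7187761 = -2416015065/7187761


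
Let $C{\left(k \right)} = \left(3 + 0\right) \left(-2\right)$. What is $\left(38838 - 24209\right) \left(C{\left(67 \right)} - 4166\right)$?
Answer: $-61032188$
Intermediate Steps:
$C{\left(k \right)} = -6$ ($C{\left(k \right)} = 3 \left(-2\right) = -6$)
$\left(38838 - 24209\right) \left(C{\left(67 \right)} - 4166\right) = \left(38838 - 24209\right) \left(-6 - 4166\right) = 14629 \left(-4172\right) = -61032188$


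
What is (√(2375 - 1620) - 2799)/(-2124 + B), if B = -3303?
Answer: 311/603 - √755/5427 ≈ 0.51069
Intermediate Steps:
(√(2375 - 1620) - 2799)/(-2124 + B) = (√(2375 - 1620) - 2799)/(-2124 - 3303) = (√755 - 2799)/(-5427) = (-2799 + √755)*(-1/5427) = 311/603 - √755/5427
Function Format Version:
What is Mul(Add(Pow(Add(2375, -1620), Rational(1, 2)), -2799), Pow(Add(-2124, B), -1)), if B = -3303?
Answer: Add(Rational(311, 603), Mul(Rational(-1, 5427), Pow(755, Rational(1, 2)))) ≈ 0.51069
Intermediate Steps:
Mul(Add(Pow(Add(2375, -1620), Rational(1, 2)), -2799), Pow(Add(-2124, B), -1)) = Mul(Add(Pow(Add(2375, -1620), Rational(1, 2)), -2799), Pow(Add(-2124, -3303), -1)) = Mul(Add(Pow(755, Rational(1, 2)), -2799), Pow(-5427, -1)) = Mul(Add(-2799, Pow(755, Rational(1, 2))), Rational(-1, 5427)) = Add(Rational(311, 603), Mul(Rational(-1, 5427), Pow(755, Rational(1, 2))))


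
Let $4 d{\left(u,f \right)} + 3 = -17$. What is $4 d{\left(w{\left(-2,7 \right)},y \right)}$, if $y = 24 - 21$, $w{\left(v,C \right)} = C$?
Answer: $-20$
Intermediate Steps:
$y = 3$
$d{\left(u,f \right)} = -5$ ($d{\left(u,f \right)} = - \frac{3}{4} + \frac{1}{4} \left(-17\right) = - \frac{3}{4} - \frac{17}{4} = -5$)
$4 d{\left(w{\left(-2,7 \right)},y \right)} = 4 \left(-5\right) = -20$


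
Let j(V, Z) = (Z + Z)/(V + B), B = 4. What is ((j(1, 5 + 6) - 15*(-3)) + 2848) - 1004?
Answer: 9467/5 ≈ 1893.4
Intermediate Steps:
j(V, Z) = 2*Z/(4 + V) (j(V, Z) = (Z + Z)/(V + 4) = (2*Z)/(4 + V) = 2*Z/(4 + V))
((j(1, 5 + 6) - 15*(-3)) + 2848) - 1004 = ((2*(5 + 6)/(4 + 1) - 15*(-3)) + 2848) - 1004 = ((2*11/5 + 45) + 2848) - 1004 = ((2*11*(⅕) + 45) + 2848) - 1004 = ((22/5 + 45) + 2848) - 1004 = (247/5 + 2848) - 1004 = 14487/5 - 1004 = 9467/5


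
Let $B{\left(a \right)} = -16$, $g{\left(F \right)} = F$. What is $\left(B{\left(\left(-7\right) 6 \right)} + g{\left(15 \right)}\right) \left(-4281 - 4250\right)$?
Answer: $8531$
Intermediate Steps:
$\left(B{\left(\left(-7\right) 6 \right)} + g{\left(15 \right)}\right) \left(-4281 - 4250\right) = \left(-16 + 15\right) \left(-4281 - 4250\right) = \left(-1\right) \left(-8531\right) = 8531$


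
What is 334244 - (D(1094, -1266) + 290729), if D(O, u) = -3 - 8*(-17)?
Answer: 43382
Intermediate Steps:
D(O, u) = 133 (D(O, u) = -3 + 136 = 133)
334244 - (D(1094, -1266) + 290729) = 334244 - (133 + 290729) = 334244 - 1*290862 = 334244 - 290862 = 43382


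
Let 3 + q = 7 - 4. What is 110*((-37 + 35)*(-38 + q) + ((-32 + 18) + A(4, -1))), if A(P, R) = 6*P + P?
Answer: 9900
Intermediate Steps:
q = 0 (q = -3 + (7 - 4) = -3 + 3 = 0)
A(P, R) = 7*P
110*((-37 + 35)*(-38 + q) + ((-32 + 18) + A(4, -1))) = 110*((-37 + 35)*(-38 + 0) + ((-32 + 18) + 7*4)) = 110*(-2*(-38) + (-14 + 28)) = 110*(76 + 14) = 110*90 = 9900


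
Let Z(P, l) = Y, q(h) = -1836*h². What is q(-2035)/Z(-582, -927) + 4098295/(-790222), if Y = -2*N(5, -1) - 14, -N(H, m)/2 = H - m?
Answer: -600828636016315/790222 ≈ -7.6033e+8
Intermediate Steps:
N(H, m) = -2*H + 2*m (N(H, m) = -2*(H - m) = -2*H + 2*m)
Y = 10 (Y = -2*(-2*5 + 2*(-1)) - 14 = -2*(-10 - 2) - 14 = -2*(-12) - 14 = 24 - 14 = 10)
Z(P, l) = 10
q(-2035)/Z(-582, -927) + 4098295/(-790222) = -1836*(-2035)²/10 + 4098295/(-790222) = -1836*4141225*(⅒) + 4098295*(-1/790222) = -7603289100*⅒ - 4098295/790222 = -760328910 - 4098295/790222 = -600828636016315/790222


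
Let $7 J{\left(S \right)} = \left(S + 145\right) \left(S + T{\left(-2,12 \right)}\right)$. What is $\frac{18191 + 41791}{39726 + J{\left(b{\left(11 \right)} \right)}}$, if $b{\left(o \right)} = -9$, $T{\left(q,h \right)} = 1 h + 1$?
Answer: $\frac{209937}{139313} \approx 1.5069$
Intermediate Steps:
$T{\left(q,h \right)} = 1 + h$ ($T{\left(q,h \right)} = h + 1 = 1 + h$)
$J{\left(S \right)} = \frac{\left(13 + S\right) \left(145 + S\right)}{7}$ ($J{\left(S \right)} = \frac{\left(S + 145\right) \left(S + \left(1 + 12\right)\right)}{7} = \frac{\left(145 + S\right) \left(S + 13\right)}{7} = \frac{\left(145 + S\right) \left(13 + S\right)}{7} = \frac{\left(13 + S\right) \left(145 + S\right)}{7}$)
$\frac{18191 + 41791}{39726 + J{\left(b{\left(11 \right)} \right)}} = \frac{18191 + 41791}{39726 + \left(\frac{1885}{7} + \frac{\left(-9\right)^{2}}{7} + \frac{158}{7} \left(-9\right)\right)} = \frac{59982}{39726 + \left(\frac{1885}{7} + \frac{1}{7} \cdot 81 - \frac{1422}{7}\right)} = \frac{59982}{39726 + \left(\frac{1885}{7} + \frac{81}{7} - \frac{1422}{7}\right)} = \frac{59982}{39726 + \frac{544}{7}} = \frac{59982}{\frac{278626}{7}} = 59982 \cdot \frac{7}{278626} = \frac{209937}{139313}$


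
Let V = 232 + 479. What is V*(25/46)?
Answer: 17775/46 ≈ 386.41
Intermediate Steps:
V = 711
V*(25/46) = 711*(25/46) = 17775/46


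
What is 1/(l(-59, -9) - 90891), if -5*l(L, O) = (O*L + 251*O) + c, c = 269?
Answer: -5/452996 ≈ -1.1038e-5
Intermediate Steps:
l(L, O) = -269/5 - 251*O/5 - L*O/5 (l(L, O) = -((O*L + 251*O) + 269)/5 = -((L*O + 251*O) + 269)/5 = -((251*O + L*O) + 269)/5 = -(269 + 251*O + L*O)/5 = -269/5 - 251*O/5 - L*O/5)
1/(l(-59, -9) - 90891) = 1/((-269/5 - 251/5*(-9) - ⅕*(-59)*(-9)) - 90891) = 1/((-269/5 + 2259/5 - 531/5) - 90891) = 1/(1459/5 - 90891) = 1/(-452996/5) = -5/452996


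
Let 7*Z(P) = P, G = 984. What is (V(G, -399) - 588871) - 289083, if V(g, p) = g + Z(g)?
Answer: -6137806/7 ≈ -8.7683e+5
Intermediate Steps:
Z(P) = P/7
V(g, p) = 8*g/7 (V(g, p) = g + g/7 = 8*g/7)
(V(G, -399) - 588871) - 289083 = ((8/7)*984 - 588871) - 289083 = (7872/7 - 588871) - 289083 = -4114225/7 - 289083 = -6137806/7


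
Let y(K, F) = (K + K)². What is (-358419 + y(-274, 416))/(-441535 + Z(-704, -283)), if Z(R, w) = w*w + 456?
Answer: 11623/72198 ≈ 0.16099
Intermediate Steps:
Z(R, w) = 456 + w² (Z(R, w) = w² + 456 = 456 + w²)
y(K, F) = 4*K² (y(K, F) = (2*K)² = 4*K²)
(-358419 + y(-274, 416))/(-441535 + Z(-704, -283)) = (-358419 + 4*(-274)²)/(-441535 + (456 + (-283)²)) = (-358419 + 4*75076)/(-441535 + (456 + 80089)) = (-358419 + 300304)/(-441535 + 80545) = -58115/(-360990) = -58115*(-1/360990) = 11623/72198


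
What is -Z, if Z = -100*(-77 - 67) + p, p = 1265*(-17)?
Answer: 7105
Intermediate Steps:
p = -21505
Z = -7105 (Z = -100*(-77 - 67) - 21505 = -100*(-144) - 21505 = 14400 - 21505 = -7105)
-Z = -1*(-7105) = 7105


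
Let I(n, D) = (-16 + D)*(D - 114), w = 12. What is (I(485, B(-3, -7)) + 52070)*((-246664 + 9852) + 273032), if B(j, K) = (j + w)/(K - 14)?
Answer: 95749199900/49 ≈ 1.9541e+9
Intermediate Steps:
B(j, K) = (12 + j)/(-14 + K) (B(j, K) = (j + 12)/(K - 14) = (12 + j)/(-14 + K))
I(n, D) = (-114 + D)*(-16 + D) (I(n, D) = (-16 + D)*(-114 + D) = (-114 + D)*(-16 + D))
(I(485, B(-3, -7)) + 52070)*((-246664 + 9852) + 273032) = ((1824 + ((12 - 3)/(-14 - 7))² - 130*(12 - 3)/(-14 - 7)) + 52070)*((-246664 + 9852) + 273032) = ((1824 + (9/(-21))² - 130*9/(-21)) + 52070)*(-236812 + 273032) = ((1824 + (-1/21*9)² - (-130)*9/21) + 52070)*36220 = ((1824 + (-3/7)² - 130*(-3/7)) + 52070)*36220 = ((1824 + 9/49 + 390/7) + 52070)*36220 = (92115/49 + 52070)*36220 = (2643545/49)*36220 = 95749199900/49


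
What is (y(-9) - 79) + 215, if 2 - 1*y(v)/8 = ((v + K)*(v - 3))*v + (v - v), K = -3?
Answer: 10520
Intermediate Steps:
y(v) = 16 - 8*v*(-3 + v)**2 (y(v) = 16 - 8*(((v - 3)*(v - 3))*v + (v - v)) = 16 - 8*(((-3 + v)*(-3 + v))*v + 0) = 16 - 8*((-3 + v)**2*v + 0) = 16 - 8*(v*(-3 + v)**2 + 0) = 16 - 8*v*(-3 + v)**2)
(y(-9) - 79) + 215 = ((16 - 72*(-9) - 8*(-9)**3 + 48*(-9)**2) - 79) + 215 = ((16 + 648 - 8*(-729) + 48*81) - 79) + 215 = ((16 + 648 + 5832 + 3888) - 79) + 215 = (10384 - 79) + 215 = 10305 + 215 = 10520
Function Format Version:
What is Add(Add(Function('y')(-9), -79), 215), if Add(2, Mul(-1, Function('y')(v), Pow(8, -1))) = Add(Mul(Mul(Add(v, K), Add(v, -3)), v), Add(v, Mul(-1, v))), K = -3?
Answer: 10520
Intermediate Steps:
Function('y')(v) = Add(16, Mul(-8, v, Pow(Add(-3, v), 2))) (Function('y')(v) = Add(16, Mul(-8, Add(Mul(Mul(Add(v, -3), Add(v, -3)), v), Add(v, Mul(-1, v))))) = Add(16, Mul(-8, Add(Mul(Mul(Add(-3, v), Add(-3, v)), v), 0))) = Add(16, Mul(-8, Add(Mul(Pow(Add(-3, v), 2), v), 0))) = Add(16, Mul(-8, Add(Mul(v, Pow(Add(-3, v), 2)), 0))) = Add(16, Mul(-8, Mul(v, Pow(Add(-3, v), 2)))) = Add(16, Mul(-8, v, Pow(Add(-3, v), 2))))
Add(Add(Function('y')(-9), -79), 215) = Add(Add(Add(16, Mul(-72, -9), Mul(-8, Pow(-9, 3)), Mul(48, Pow(-9, 2))), -79), 215) = Add(Add(Add(16, 648, Mul(-8, -729), Mul(48, 81)), -79), 215) = Add(Add(Add(16, 648, 5832, 3888), -79), 215) = Add(Add(10384, -79), 215) = Add(10305, 215) = 10520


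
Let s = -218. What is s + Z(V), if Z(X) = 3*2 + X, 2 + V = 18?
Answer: -196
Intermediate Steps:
V = 16 (V = -2 + 18 = 16)
Z(X) = 6 + X
s + Z(V) = -218 + (6 + 16) = -218 + 22 = -196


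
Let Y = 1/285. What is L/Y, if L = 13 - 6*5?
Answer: -4845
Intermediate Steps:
Y = 1/285 ≈ 0.0035088
L = -17 (L = 13 - 30 = -17)
L/Y = -17/1/285 = -17*285 = -4845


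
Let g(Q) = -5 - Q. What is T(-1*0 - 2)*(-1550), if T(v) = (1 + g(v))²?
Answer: -6200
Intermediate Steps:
T(v) = (-4 - v)² (T(v) = (1 + (-5 - v))² = (-4 - v)²)
T(-1*0 - 2)*(-1550) = (4 + (-1*0 - 2))²*(-1550) = (4 + (0 - 2))²*(-1550) = (4 - 2)²*(-1550) = 2²*(-1550) = 4*(-1550) = -6200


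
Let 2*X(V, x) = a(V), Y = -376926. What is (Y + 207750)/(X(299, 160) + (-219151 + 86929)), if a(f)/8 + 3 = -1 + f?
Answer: 84588/65521 ≈ 1.2910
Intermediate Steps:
a(f) = -32 + 8*f (a(f) = -24 + 8*(-1 + f) = -24 + (-8 + 8*f) = -32 + 8*f)
X(V, x) = -16 + 4*V (X(V, x) = (-32 + 8*V)/2 = -16 + 4*V)
(Y + 207750)/(X(299, 160) + (-219151 + 86929)) = (-376926 + 207750)/((-16 + 4*299) + (-219151 + 86929)) = -169176/((-16 + 1196) - 132222) = -169176/(1180 - 132222) = -169176/(-131042) = -169176*(-1/131042) = 84588/65521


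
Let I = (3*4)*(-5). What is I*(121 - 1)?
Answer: -7200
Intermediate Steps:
I = -60 (I = 12*(-5) = -60)
I*(121 - 1) = -60*(121 - 1) = -60*120 = -7200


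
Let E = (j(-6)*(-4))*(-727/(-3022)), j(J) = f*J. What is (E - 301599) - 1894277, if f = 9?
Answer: -3317890120/1511 ≈ -2.1958e+6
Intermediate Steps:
j(J) = 9*J
E = 78516/1511 (E = ((9*(-6))*(-4))*(-727/(-3022)) = (-54*(-4))*(-727*(-1/3022)) = 216*(727/3022) = 78516/1511 ≈ 51.963)
(E - 301599) - 1894277 = (78516/1511 - 301599) - 1894277 = -455637573/1511 - 1894277 = -3317890120/1511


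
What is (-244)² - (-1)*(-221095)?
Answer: -161559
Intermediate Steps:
(-244)² - (-1)*(-221095) = 59536 - 1*221095 = 59536 - 221095 = -161559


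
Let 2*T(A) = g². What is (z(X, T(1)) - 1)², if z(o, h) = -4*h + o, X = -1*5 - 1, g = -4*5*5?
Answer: 400280049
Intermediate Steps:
g = -100 (g = -20*5 = -100)
X = -6 (X = -5 - 1 = -6)
T(A) = 5000 (T(A) = (½)*(-100)² = (½)*10000 = 5000)
z(o, h) = o - 4*h
(z(X, T(1)) - 1)² = ((-6 - 4*5000) - 1)² = ((-6 - 20000) - 1)² = (-20006 - 1)² = (-20007)² = 400280049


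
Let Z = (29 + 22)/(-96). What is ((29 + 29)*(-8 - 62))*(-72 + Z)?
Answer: 2355815/8 ≈ 2.9448e+5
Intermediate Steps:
Z = -17/32 (Z = 51*(-1/96) = -17/32 ≈ -0.53125)
((29 + 29)*(-8 - 62))*(-72 + Z) = ((29 + 29)*(-8 - 62))*(-72 - 17/32) = (58*(-70))*(-2321/32) = -4060*(-2321/32) = 2355815/8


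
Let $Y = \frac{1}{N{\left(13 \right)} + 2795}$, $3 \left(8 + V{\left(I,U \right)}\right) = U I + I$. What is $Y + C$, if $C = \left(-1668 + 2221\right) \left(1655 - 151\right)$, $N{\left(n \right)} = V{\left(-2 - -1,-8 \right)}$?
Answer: $\frac{6959766019}{8368} \approx 8.3171 \cdot 10^{5}$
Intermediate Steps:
$V{\left(I,U \right)} = -8 + \frac{I}{3} + \frac{I U}{3}$ ($V{\left(I,U \right)} = -8 + \frac{U I + I}{3} = -8 + \frac{I U + I}{3} = -8 + \frac{I + I U}{3} = -8 + \left(\frac{I}{3} + \frac{I U}{3}\right) = -8 + \frac{I}{3} + \frac{I U}{3}$)
$N{\left(n \right)} = - \frac{17}{3}$ ($N{\left(n \right)} = -8 + \frac{-2 - -1}{3} + \frac{1}{3} \left(-2 - -1\right) \left(-8\right) = -8 + \frac{-2 + 1}{3} + \frac{1}{3} \left(-2 + 1\right) \left(-8\right) = -8 + \frac{1}{3} \left(-1\right) + \frac{1}{3} \left(-1\right) \left(-8\right) = -8 - \frac{1}{3} + \frac{8}{3} = - \frac{17}{3}$)
$C = 831712$ ($C = 553 \cdot 1504 = 831712$)
$Y = \frac{3}{8368}$ ($Y = \frac{1}{- \frac{17}{3} + 2795} = \frac{1}{\frac{8368}{3}} = \frac{3}{8368} \approx 0.00035851$)
$Y + C = \frac{3}{8368} + 831712 = \frac{6959766019}{8368}$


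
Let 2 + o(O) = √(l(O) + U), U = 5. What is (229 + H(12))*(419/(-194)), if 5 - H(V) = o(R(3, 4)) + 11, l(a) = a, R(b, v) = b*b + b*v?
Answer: -94275/194 + 419*√26/194 ≈ -474.94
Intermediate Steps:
R(b, v) = b² + b*v
o(O) = -2 + √(5 + O) (o(O) = -2 + √(O + 5) = -2 + √(5 + O))
H(V) = -4 - √26 (H(V) = 5 - ((-2 + √(5 + 3*(3 + 4))) + 11) = 5 - ((-2 + √(5 + 3*7)) + 11) = 5 - ((-2 + √(5 + 21)) + 11) = 5 - ((-2 + √26) + 11) = 5 - (9 + √26) = 5 + (-9 - √26) = -4 - √26)
(229 + H(12))*(419/(-194)) = (229 + (-4 - √26))*(419/(-194)) = (225 - √26)*(419*(-1/194)) = (225 - √26)*(-419/194) = -94275/194 + 419*√26/194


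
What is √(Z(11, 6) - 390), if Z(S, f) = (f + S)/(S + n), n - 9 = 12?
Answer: 11*I*√206/8 ≈ 19.735*I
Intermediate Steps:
n = 21 (n = 9 + 12 = 21)
Z(S, f) = (S + f)/(21 + S) (Z(S, f) = (f + S)/(S + 21) = (S + f)/(21 + S))
√(Z(11, 6) - 390) = √((11 + 6)/(21 + 11) - 390) = √(17/32 - 390) = √(-12463/32) = 11*I*√206/8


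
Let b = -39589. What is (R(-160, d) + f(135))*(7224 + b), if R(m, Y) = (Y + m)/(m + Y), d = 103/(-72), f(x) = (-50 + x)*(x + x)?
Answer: -742809115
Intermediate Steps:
f(x) = 2*x*(-50 + x) (f(x) = (-50 + x)*(2*x) = 2*x*(-50 + x))
d = -103/72 (d = 103*(-1/72) = -103/72 ≈ -1.4306)
R(m, Y) = 1 (R(m, Y) = (Y + m)/(Y + m) = 1)
(R(-160, d) + f(135))*(7224 + b) = (1 + 2*135*(-50 + 135))*(7224 - 39589) = (1 + 2*135*85)*(-32365) = (1 + 22950)*(-32365) = 22951*(-32365) = -742809115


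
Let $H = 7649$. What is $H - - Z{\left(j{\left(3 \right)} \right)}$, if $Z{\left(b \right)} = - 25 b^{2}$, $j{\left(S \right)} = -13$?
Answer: $3424$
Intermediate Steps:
$H - - Z{\left(j{\left(3 \right)} \right)} = 7649 - - \left(-25\right) \left(-13\right)^{2} = 7649 - - \left(-25\right) 169 = 7649 - \left(-1\right) \left(-4225\right) = 7649 - 4225 = 3424$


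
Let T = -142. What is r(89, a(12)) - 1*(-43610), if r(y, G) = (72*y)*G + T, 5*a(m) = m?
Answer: 294236/5 ≈ 58847.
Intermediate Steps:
a(m) = m/5
r(y, G) = -142 + 72*G*y (r(y, G) = (72*y)*G - 142 = 72*G*y - 142 = -142 + 72*G*y)
r(89, a(12)) - 1*(-43610) = (-142 + 72*((1/5)*12)*89) - 1*(-43610) = (-142 + 72*(12/5)*89) + 43610 = (-142 + 76896/5) + 43610 = 76186/5 + 43610 = 294236/5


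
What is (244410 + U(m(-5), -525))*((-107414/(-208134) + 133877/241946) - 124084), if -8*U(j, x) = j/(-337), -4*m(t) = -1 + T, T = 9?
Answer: -1029324679094319663988253/33940745226936 ≈ -3.0327e+10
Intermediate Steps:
m(t) = -2 (m(t) = -(-1 + 9)/4 = -1/4*8 = -2)
U(j, x) = j/2696 (U(j, x) = -j/(8*(-337)) = -j*(-1)/(8*337) = -(-1)*j/2696 = j/2696)
(244410 + U(m(-5), -525))*((-107414/(-208134) + 133877/241946) - 124084) = (244410 + (1/2696)*(-2))*((-107414/(-208134) + 133877/241946) - 124084) = (244410 - 1/1348)*((-107414*(-1/208134) + 133877*(1/241946)) - 124084) = 329464679*((53707/104067 + 133877/241946) - 124084)/1348 = 329464679*(26926371581/25178594382 - 124084)/1348 = (329464679/1348)*(-3124233778924507/25178594382) = -1029324679094319663988253/33940745226936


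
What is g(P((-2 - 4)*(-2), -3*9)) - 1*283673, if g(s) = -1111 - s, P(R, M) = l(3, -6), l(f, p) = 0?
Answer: -284784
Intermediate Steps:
P(R, M) = 0
g(P((-2 - 4)*(-2), -3*9)) - 1*283673 = (-1111 - 1*0) - 1*283673 = (-1111 + 0) - 283673 = -1111 - 283673 = -284784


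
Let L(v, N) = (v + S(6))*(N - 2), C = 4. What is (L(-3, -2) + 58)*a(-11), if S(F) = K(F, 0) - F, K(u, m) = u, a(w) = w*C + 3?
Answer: -2870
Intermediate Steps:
a(w) = 3 + 4*w (a(w) = w*4 + 3 = 4*w + 3 = 3 + 4*w)
S(F) = 0 (S(F) = F - F = 0)
L(v, N) = v*(-2 + N) (L(v, N) = (v + 0)*(N - 2) = v*(-2 + N))
(L(-3, -2) + 58)*a(-11) = (-3*(-2 - 2) + 58)*(3 + 4*(-11)) = (-3*(-4) + 58)*(3 - 44) = (12 + 58)*(-41) = 70*(-41) = -2870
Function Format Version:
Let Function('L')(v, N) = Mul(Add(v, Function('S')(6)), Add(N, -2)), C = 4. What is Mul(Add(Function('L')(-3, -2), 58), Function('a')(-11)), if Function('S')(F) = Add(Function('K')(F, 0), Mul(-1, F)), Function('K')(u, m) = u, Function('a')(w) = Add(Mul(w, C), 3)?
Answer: -2870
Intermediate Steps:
Function('a')(w) = Add(3, Mul(4, w)) (Function('a')(w) = Add(Mul(w, 4), 3) = Add(Mul(4, w), 3) = Add(3, Mul(4, w)))
Function('S')(F) = 0 (Function('S')(F) = Add(F, Mul(-1, F)) = 0)
Function('L')(v, N) = Mul(v, Add(-2, N)) (Function('L')(v, N) = Mul(Add(v, 0), Add(N, -2)) = Mul(v, Add(-2, N)))
Mul(Add(Function('L')(-3, -2), 58), Function('a')(-11)) = Mul(Add(Mul(-3, Add(-2, -2)), 58), Add(3, Mul(4, -11))) = Mul(Add(Mul(-3, -4), 58), Add(3, -44)) = Mul(Add(12, 58), -41) = Mul(70, -41) = -2870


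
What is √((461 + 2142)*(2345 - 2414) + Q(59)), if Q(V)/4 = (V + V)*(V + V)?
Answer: I*√123911 ≈ 352.01*I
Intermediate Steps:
Q(V) = 16*V² (Q(V) = 4*((V + V)*(V + V)) = 4*((2*V)*(2*V)) = 4*(4*V²) = 16*V²)
√((461 + 2142)*(2345 - 2414) + Q(59)) = √((461 + 2142)*(2345 - 2414) + 16*59²) = √(2603*(-69) + 16*3481) = √(-179607 + 55696) = √(-123911) = I*√123911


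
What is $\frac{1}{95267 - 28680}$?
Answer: $\frac{1}{66587} \approx 1.5018 \cdot 10^{-5}$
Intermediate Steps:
$\frac{1}{95267 - 28680} = \frac{1}{66587}$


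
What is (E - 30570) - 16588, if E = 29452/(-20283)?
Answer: -956535166/20283 ≈ -47159.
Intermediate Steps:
E = -29452/20283 (E = 29452*(-1/20283) = -29452/20283 ≈ -1.4521)
(E - 30570) - 16588 = (-29452/20283 - 30570) - 16588 = -620080762/20283 - 16588 = -956535166/20283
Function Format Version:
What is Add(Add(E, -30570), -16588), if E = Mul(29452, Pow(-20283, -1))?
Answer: Rational(-956535166, 20283) ≈ -47159.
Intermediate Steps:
E = Rational(-29452, 20283) (E = Mul(29452, Rational(-1, 20283)) = Rational(-29452, 20283) ≈ -1.4521)
Add(Add(E, -30570), -16588) = Add(Add(Rational(-29452, 20283), -30570), -16588) = Add(Rational(-620080762, 20283), -16588) = Rational(-956535166, 20283)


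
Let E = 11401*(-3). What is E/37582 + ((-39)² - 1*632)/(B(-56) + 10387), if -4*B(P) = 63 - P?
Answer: -1283354495/1556984678 ≈ -0.82426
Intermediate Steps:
B(P) = -63/4 + P/4 (B(P) = -(63 - P)/4 = -63/4 + P/4)
E = -34203
E/37582 + ((-39)² - 1*632)/(B(-56) + 10387) = -34203/37582 + ((-39)² - 1*632)/((-63/4 + (¼)*(-56)) + 10387) = -34203*1/37582 + (1521 - 632)/((-63/4 - 14) + 10387) = -34203/37582 + 889/(-119/4 + 10387) = -34203/37582 + 889/(41429/4) = -34203/37582 + 889*(4/41429) = -34203/37582 + 3556/41429 = -1283354495/1556984678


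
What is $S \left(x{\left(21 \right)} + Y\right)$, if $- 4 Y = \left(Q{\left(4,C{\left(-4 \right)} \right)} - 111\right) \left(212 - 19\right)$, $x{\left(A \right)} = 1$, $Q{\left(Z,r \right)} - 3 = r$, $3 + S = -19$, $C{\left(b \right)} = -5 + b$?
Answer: $- \frac{248435}{2} \approx -1.2422 \cdot 10^{5}$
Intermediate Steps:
$S = -22$ ($S = -3 - 19 = -22$)
$Q{\left(Z,r \right)} = 3 + r$
$Y = \frac{22581}{4}$ ($Y = - \frac{\left(\left(3 - 9\right) - 111\right) \left(212 - 19\right)}{4} = - \frac{\left(\left(3 - 9\right) - 111\right) 193}{4} = - \frac{\left(-6 - 111\right) 193}{4} = - \frac{\left(-117\right) 193}{4} = \left(- \frac{1}{4}\right) \left(-22581\right) = \frac{22581}{4} \approx 5645.3$)
$S \left(x{\left(21 \right)} + Y\right) = - 22 \left(1 + \frac{22581}{4}\right) = \left(-22\right) \frac{22585}{4} = - \frac{248435}{2}$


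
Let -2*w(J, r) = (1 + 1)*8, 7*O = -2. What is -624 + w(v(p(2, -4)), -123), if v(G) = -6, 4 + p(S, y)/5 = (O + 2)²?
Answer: -632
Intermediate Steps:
O = -2/7 (O = (⅐)*(-2) = -2/7 ≈ -0.28571)
p(S, y) = -260/49 (p(S, y) = -20 + 5*(-2/7 + 2)² = -20 + 5*(12/7)² = -20 + 5*(144/49) = -20 + 720/49 = -260/49)
w(J, r) = -8 (w(J, r) = -(1 + 1)*8/2 = -8)
-624 + w(v(p(2, -4)), -123) = -624 - 8 = -632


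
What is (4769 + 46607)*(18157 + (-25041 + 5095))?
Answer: -91911664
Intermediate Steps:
(4769 + 46607)*(18157 + (-25041 + 5095)) = 51376*(18157 - 19946) = 51376*(-1789) = -91911664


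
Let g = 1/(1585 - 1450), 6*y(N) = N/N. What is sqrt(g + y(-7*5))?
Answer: sqrt(1410)/90 ≈ 0.41722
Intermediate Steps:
y(N) = 1/6 (y(N) = (N/N)/6 = (1/6)*1 = 1/6)
g = 1/135 ≈ 0.0074074
sqrt(g + y(-7*5)) = sqrt(1/135 + 1/6) = sqrt(47/270) = sqrt(1410)/90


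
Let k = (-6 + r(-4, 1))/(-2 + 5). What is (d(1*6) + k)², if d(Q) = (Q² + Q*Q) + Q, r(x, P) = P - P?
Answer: 5776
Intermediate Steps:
r(x, P) = 0
k = -2 (k = (-6 + 0)/(-2 + 5) = -6/3 = -6*⅓ = -2)
d(Q) = Q + 2*Q² (d(Q) = (Q² + Q²) + Q = 2*Q² + Q = Q + 2*Q²)
(d(1*6) + k)² = ((1*6)*(1 + 2*(1*6)) - 2)² = (6*(1 + 2*6) - 2)² = (6*(1 + 12) - 2)² = (6*13 - 2)² = (78 - 2)² = 76² = 5776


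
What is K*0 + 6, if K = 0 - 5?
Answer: 6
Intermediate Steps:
K = -5
K*0 + 6 = -5*0 + 6 = 0 + 6 = 6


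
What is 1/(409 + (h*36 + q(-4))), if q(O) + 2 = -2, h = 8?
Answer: 1/693 ≈ 0.0014430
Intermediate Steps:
q(O) = -4 (q(O) = -2 - 2 = -4)
1/(409 + (h*36 + q(-4))) = 1/(409 + (8*36 - 4)) = 1/(409 + (288 - 4)) = 1/(409 + 284) = 1/693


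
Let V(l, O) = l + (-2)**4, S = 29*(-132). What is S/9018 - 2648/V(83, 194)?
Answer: -449234/16533 ≈ -27.172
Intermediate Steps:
S = -3828
V(l, O) = 16 + l (V(l, O) = l + 16 = 16 + l)
S/9018 - 2648/V(83, 194) = -3828/9018 - 2648/(16 + 83) = -3828*1/9018 - 2648/99 = -638/1503 - 2648*1/99 = -638/1503 - 2648/99 = -449234/16533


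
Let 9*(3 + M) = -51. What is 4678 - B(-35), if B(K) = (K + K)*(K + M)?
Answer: 4864/3 ≈ 1621.3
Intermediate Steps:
M = -26/3 (M = -3 + (1/9)*(-51) = -3 - 17/3 = -26/3 ≈ -8.6667)
B(K) = 2*K*(-26/3 + K) (B(K) = (K + K)*(K - 26/3) = (2*K)*(-26/3 + K) = 2*K*(-26/3 + K))
4678 - B(-35) = 4678 - 2*(-35)*(-26 + 3*(-35))/3 = 4678 - 2*(-35)*(-26 - 105)/3 = 4678 - 2*(-35)*(-131)/3 = 4678 - 1*9170/3 = 4678 - 9170/3 = 4864/3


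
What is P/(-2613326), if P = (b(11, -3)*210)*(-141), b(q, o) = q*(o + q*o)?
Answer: -5862780/1306663 ≈ -4.4868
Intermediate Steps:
b(q, o) = q*(o + o*q)
P = 11725560 (P = (-3*11*(1 + 11)*210)*(-141) = (-3*11*12*210)*(-141) = -396*210*(-141) = -83160*(-141) = 11725560)
P/(-2613326) = 11725560/(-2613326) = 11725560*(-1/2613326) = -5862780/1306663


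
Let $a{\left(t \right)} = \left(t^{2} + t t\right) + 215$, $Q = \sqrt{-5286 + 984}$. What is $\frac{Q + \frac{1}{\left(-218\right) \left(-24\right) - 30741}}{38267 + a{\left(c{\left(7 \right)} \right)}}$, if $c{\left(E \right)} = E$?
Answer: $- \frac{1}{984137220} + \frac{i \sqrt{478}}{12860} \approx -1.0161 \cdot 10^{-9} + 0.0017001 i$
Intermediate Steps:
$Q = 3 i \sqrt{478}$ ($Q = \sqrt{-4302} = 3 i \sqrt{478} \approx 65.59 i$)
$a{\left(t \right)} = 215 + 2 t^{2}$ ($a{\left(t \right)} = \left(t^{2} + t^{2}\right) + 215 = 2 t^{2} + 215 = 215 + 2 t^{2}$)
$\frac{Q + \frac{1}{\left(-218\right) \left(-24\right) - 30741}}{38267 + a{\left(c{\left(7 \right)} \right)}} = \frac{3 i \sqrt{478} + \frac{1}{\left(-218\right) \left(-24\right) - 30741}}{38267 + \left(215 + 2 \cdot 7^{2}\right)} = \frac{3 i \sqrt{478} + \frac{1}{5232 - 30741}}{38267 + \left(215 + 2 \cdot 49\right)} = \frac{3 i \sqrt{478} + \frac{1}{-25509}}{38267 + \left(215 + 98\right)} = \frac{3 i \sqrt{478} - \frac{1}{25509}}{38267 + 313} = \frac{- \frac{1}{25509} + 3 i \sqrt{478}}{38580} = \left(- \frac{1}{25509} + 3 i \sqrt{478}\right) \frac{1}{38580} = - \frac{1}{984137220} + \frac{i \sqrt{478}}{12860}$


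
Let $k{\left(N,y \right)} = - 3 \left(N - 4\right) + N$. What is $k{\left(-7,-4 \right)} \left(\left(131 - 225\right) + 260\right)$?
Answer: $4316$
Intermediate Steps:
$k{\left(N,y \right)} = 12 - 2 N$ ($k{\left(N,y \right)} = - 3 \left(-4 + N\right) + N = \left(12 - 3 N\right) + N = 12 - 2 N$)
$k{\left(-7,-4 \right)} \left(\left(131 - 225\right) + 260\right) = \left(12 - -14\right) \left(\left(131 - 225\right) + 260\right) = \left(12 + 14\right) \left(-94 + 260\right) = 26 \cdot 166 = 4316$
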